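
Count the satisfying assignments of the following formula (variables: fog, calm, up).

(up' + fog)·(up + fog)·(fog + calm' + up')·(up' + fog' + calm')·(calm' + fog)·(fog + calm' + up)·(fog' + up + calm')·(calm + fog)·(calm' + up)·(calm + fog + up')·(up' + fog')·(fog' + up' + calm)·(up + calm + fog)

1

There are 2^3 = 8 truth assignments over (fog, calm, up).
Check each against the 13 clauses (columns in the order fog, calm, up):
  F F F  ✗ fails (up + fog)
  F F T  ✗ fails (up' + fog)
  F T F  ✗ fails (up + fog)
  F T T  ✗ fails (up' + fog)
  T F F  ✓ satisfies all
  T F T  ✗ fails (up' + fog')
  T T F  ✗ fails (fog' + up + calm')
  T T T  ✗ fails (up' + fog' + calm')
1 of the 8 rows is a model.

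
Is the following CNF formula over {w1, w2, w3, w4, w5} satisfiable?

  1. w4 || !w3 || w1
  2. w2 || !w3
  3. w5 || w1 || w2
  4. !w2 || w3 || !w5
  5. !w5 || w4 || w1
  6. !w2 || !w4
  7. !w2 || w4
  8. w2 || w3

No

Suppose w2 = true.
Unit clause (!w4) forces w4 = false.
Now (w4) is unsatisfied and unit — conflict.
Backtrack on w2: now try w2 = false.
Unit clause (!w3) forces w3 = false.
Now (w3) is unsatisfied and unit — conflict.
Neither w2 = true nor w2 = false works.
No assignment satisfies every clause.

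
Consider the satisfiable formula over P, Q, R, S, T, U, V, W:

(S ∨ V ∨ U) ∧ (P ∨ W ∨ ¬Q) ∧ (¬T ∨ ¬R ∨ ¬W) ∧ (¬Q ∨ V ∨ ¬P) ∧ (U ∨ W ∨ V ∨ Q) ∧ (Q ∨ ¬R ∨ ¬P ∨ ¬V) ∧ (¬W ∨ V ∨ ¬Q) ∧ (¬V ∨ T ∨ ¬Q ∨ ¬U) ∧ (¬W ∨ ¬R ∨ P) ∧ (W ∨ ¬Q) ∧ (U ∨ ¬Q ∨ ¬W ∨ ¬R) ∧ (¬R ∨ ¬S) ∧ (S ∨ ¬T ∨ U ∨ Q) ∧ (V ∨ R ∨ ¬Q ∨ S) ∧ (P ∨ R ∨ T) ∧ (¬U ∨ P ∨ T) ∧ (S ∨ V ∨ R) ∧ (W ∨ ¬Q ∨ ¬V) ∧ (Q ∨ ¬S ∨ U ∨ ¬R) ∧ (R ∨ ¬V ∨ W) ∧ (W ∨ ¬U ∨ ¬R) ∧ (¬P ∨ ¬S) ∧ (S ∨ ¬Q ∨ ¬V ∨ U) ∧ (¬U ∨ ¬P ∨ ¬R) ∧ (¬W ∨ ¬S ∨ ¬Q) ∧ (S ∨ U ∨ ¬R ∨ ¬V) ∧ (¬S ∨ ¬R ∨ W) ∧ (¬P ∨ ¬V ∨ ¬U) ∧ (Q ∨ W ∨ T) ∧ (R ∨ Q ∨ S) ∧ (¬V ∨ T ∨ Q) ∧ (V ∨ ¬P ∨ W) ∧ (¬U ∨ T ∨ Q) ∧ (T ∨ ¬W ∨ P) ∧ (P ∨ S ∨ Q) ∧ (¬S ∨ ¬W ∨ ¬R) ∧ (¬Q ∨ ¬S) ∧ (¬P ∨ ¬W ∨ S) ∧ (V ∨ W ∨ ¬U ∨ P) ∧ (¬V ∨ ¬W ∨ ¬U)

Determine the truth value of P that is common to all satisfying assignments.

Suppose P = True.
Unit clause (¬S) forces S = False.
Unit clause (¬W) forces W = False.
Unit clause (¬Q) forces Q = False.
Unit clause (T) forces T = True.
Unit clause (U) forces U = True.
Unit clause (¬R) forces R = False.
Now (R) is unsatisfied and unit — conflict.
So every satisfying assignment has P = False.

False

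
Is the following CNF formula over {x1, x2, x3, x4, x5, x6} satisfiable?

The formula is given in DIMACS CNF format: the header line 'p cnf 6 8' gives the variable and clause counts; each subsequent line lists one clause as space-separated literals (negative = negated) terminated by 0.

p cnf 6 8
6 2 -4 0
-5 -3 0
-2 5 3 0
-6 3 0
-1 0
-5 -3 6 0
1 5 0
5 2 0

Satisfiable

The clause (¬x1) is unit, so x1 = False.
The clause (x5) is unit, so x5 = True.
The clause (¬x3) is unit, so x3 = False.
The clause (¬x6) is unit, so x6 = False.
Suppose x2 = True.
Every clause is now satisfied; x4 is unconstrained.
A satisfying assignment: x1 ↦ False, x2 ↦ True, x3 ↦ False, x4 ↦ True, x5 ↦ True, x6 ↦ False.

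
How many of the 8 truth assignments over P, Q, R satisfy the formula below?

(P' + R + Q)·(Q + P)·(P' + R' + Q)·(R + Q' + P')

3

There are 2^3 = 8 truth assignments over (P, Q, R).
Check each against the 4 clauses (columns in the order P, Q, R):
  F F F  ✗ fails (Q + P)
  F F T  ✗ fails (Q + P)
  F T F  ✓ satisfies all
  F T T  ✓ satisfies all
  T F F  ✗ fails (P' + R + Q)
  T F T  ✗ fails (P' + R' + Q)
  T T F  ✗ fails (R + Q' + P')
  T T T  ✓ satisfies all
3 of the 8 rows are models.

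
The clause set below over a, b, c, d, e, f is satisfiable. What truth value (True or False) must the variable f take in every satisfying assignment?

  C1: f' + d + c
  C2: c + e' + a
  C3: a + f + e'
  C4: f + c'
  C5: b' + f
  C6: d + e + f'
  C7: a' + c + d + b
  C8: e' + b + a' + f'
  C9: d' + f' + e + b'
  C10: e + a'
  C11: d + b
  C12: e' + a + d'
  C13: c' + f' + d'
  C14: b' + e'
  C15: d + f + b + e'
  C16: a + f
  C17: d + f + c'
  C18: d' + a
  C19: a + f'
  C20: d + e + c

False

Suppose f = 1.
The clause (a) is unit, so a = 1.
The clause (e) is unit, so e = 1.
The clause (b) is unit, so b = 1.
That conflicts with the unit clause (b').
So every satisfying assignment has f = False.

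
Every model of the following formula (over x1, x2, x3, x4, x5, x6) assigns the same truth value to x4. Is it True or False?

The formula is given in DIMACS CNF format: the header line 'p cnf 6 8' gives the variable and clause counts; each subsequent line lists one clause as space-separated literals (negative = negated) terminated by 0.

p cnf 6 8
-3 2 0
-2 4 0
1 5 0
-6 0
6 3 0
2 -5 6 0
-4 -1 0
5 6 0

Suppose x4 = False.
Unit clause (¬x2) forces x2 = False.
Unit clause (¬x3) forces x3 = False.
Unit clause (¬x6) forces x6 = False.
Now (x6) is unsatisfied and unit — conflict.
So every satisfying assignment has x4 = True.

True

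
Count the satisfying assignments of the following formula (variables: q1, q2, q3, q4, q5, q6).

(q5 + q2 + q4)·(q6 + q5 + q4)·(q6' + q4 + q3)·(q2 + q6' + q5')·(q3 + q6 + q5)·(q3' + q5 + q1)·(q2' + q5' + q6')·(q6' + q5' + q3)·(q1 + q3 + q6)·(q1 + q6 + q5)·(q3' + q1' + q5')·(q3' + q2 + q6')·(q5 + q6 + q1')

14

There are 2^6 = 64 truth assignments over (q1, q2, q3, q4, q5, q6).
Split on q6. With q6 = 1, the clauses containing q6 are satisfied and q6' drops from the rest; 6 of the 2^5 = 32 assignments to the other variables satisfy what remains.
With q6 = 0, by the same count on the reduced clause set, 8 assignments work.
(One model: q1=F, q2=F, q3=F, q4=T, q5=F, q6=T.)
Total: 6 + 8 = 14.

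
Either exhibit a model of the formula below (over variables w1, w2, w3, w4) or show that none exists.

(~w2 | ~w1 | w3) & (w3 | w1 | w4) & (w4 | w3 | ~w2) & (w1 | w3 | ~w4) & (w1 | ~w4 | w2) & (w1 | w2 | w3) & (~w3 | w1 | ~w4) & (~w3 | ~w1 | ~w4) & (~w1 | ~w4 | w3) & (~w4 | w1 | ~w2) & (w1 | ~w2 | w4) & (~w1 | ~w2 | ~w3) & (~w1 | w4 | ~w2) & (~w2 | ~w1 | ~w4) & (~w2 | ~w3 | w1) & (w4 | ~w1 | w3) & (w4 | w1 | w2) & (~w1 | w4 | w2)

UNSATISFIABLE

Case w2 = 0:
Case w1 = 1:
From the singleton clause (w4), w4 = 1.
From the singleton clause (~w3), w3 = 0.
That conflicts with the unit clause (w3).
So w1 must be the other value — set w1 = 0.
From the singleton clause (~w4), w4 = 0.
That conflicts with the unit clause (w4).
Both values of w1 lead to a conflict.
So w2 must be the other value — set w2 = 1.
Case w1 = 0:
From the singleton clause (~w4), w4 = 0.
That conflicts with the unit clause (w4).
So w1 must be the other value — set w1 = 1.
From the singleton clause (w3), w3 = 1.
That conflicts with the unit clause (~w3).
Both values of w1 lead to a conflict.
Both values of w2 lead to a conflict.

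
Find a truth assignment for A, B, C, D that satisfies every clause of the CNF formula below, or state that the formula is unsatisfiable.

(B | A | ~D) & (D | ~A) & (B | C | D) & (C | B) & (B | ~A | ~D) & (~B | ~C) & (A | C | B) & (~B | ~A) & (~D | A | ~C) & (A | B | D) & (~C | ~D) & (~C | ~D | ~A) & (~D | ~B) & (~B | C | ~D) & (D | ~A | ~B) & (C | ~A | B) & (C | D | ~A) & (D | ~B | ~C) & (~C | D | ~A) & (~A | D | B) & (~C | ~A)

Case D = 0:
From the singleton clause (~A), A = 0.
From the singleton clause (B), B = 1.
From the singleton clause (~C), C = 0.
Every clause now holds.

A=0,  B=1,  C=0,  D=0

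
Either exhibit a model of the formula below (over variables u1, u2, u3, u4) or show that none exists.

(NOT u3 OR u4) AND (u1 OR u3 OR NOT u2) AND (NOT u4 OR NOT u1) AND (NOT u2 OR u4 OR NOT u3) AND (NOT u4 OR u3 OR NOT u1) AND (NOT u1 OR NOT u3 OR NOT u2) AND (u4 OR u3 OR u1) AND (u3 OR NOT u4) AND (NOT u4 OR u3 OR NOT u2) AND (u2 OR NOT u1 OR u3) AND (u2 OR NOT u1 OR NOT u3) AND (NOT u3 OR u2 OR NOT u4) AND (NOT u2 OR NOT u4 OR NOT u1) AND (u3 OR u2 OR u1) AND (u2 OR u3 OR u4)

Case u3 = true:
From the singleton clause (u4), u4 = true.
From the singleton clause (NOT u1), u1 = false.
From the singleton clause (u2), u2 = true.
All clauses are satisfied.

u1=false,  u2=true,  u3=true,  u4=true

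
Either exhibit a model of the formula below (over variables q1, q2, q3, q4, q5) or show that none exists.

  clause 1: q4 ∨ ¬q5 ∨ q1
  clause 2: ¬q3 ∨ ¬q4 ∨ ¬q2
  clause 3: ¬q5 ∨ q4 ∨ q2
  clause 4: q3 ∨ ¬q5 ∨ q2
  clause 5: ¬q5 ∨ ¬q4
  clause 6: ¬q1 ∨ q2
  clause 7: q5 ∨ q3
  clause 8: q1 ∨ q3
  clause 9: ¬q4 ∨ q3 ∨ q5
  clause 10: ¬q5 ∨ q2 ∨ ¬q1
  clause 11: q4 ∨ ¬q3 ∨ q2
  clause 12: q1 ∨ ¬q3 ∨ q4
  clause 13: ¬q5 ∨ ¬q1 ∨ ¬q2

Suppose q5 = False.
(q3) alone gives q3 = True.
Suppose q4 = False.
(q2) alone gives q2 = True.
(q1) alone gives q1 = True.
Every clause now holds.

q1 ↦ True,  q2 ↦ True,  q3 ↦ True,  q4 ↦ False,  q5 ↦ False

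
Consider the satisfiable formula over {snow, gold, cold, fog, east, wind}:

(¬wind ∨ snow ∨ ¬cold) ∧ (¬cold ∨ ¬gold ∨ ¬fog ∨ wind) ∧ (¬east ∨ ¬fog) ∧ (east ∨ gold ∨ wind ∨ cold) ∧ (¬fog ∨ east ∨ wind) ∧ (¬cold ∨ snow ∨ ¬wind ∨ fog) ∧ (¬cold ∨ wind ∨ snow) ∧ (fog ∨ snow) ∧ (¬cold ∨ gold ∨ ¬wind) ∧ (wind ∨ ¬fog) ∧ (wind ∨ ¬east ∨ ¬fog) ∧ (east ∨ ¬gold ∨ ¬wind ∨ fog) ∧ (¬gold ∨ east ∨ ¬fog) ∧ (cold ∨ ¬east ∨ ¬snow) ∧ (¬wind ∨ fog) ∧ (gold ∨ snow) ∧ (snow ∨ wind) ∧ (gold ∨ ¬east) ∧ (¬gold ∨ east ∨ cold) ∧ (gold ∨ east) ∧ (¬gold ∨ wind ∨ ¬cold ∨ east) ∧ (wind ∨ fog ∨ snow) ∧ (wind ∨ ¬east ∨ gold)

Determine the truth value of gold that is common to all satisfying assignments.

Suppose gold = False.
From the singleton clause (snow), snow = True.
From the singleton clause (¬east), east = False.
That conflicts with the unit clause (east).
So every satisfying assignment has gold = True.

True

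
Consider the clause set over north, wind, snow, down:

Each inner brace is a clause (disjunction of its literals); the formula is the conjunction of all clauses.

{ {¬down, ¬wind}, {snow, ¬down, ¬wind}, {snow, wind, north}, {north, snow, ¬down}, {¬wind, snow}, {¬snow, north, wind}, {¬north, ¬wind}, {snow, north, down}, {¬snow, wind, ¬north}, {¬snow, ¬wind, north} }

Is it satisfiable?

Yes

Try down = False.
Try wind = False.
Try snow = False.
The clause (north) is unit, so north = True.
This assignment satisfies each clause.
A satisfying assignment: north: True,  wind: False,  snow: False,  down: False.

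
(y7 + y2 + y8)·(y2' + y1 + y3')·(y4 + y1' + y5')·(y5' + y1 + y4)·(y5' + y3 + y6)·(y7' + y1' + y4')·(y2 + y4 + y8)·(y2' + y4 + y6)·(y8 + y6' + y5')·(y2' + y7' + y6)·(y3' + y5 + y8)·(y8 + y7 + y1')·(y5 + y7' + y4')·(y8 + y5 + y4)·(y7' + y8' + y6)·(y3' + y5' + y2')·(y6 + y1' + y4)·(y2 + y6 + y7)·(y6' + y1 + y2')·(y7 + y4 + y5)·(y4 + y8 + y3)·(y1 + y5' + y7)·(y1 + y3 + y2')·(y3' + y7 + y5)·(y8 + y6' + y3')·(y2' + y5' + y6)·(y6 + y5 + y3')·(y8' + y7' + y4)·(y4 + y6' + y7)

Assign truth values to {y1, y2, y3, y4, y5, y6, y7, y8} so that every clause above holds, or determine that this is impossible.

Case y7 = 0:
Case y2 = 0:
From the singleton clause (y8), y8 = 1.
From the singleton clause (y6), y6 = 1.
From the singleton clause (y4), y4 = 1.
Case y1 = 1:
Case y3 = 1:
From the singleton clause (y5), y5 = 1.
Every clause now holds.

y1 ↦ 1; y2 ↦ 0; y3 ↦ 1; y4 ↦ 1; y5 ↦ 1; y6 ↦ 1; y7 ↦ 0; y8 ↦ 1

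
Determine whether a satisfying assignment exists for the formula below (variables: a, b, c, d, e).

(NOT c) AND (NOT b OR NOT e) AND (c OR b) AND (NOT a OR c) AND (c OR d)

Yes

The clause (NOT c) is unit, so c = false.
The clause (b) is unit, so b = true.
The clause (NOT e) is unit, so e = false.
The clause (NOT a) is unit, so a = false.
The clause (d) is unit, so d = true.
Every clause now holds.
A satisfying assignment: a=false, b=true, c=false, d=true, e=false.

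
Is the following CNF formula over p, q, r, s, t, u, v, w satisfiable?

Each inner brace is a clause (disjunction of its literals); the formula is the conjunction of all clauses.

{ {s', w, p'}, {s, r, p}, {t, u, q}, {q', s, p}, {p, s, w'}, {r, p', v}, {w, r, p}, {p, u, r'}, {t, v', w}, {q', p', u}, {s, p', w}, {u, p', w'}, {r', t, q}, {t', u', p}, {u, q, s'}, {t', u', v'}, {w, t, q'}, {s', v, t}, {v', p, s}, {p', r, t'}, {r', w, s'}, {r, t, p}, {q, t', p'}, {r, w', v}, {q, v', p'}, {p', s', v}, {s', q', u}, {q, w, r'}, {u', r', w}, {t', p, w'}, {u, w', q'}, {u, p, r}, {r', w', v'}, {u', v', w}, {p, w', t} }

Yes, satisfiable

Try s = 0.
Try r = 0.
Unit clause (p) forces p = 1.
Unit clause (v) forces v = 1.
Unit clause (w) forces w = 1.
Unit clause (u) forces u = 1.
Unit clause (t') forces t = 0.
Unit clause (q) forces q = 1.
This assignment satisfies each clause.
A satisfying assignment: p=1; q=1; r=0; s=0; t=0; u=1; v=1; w=1.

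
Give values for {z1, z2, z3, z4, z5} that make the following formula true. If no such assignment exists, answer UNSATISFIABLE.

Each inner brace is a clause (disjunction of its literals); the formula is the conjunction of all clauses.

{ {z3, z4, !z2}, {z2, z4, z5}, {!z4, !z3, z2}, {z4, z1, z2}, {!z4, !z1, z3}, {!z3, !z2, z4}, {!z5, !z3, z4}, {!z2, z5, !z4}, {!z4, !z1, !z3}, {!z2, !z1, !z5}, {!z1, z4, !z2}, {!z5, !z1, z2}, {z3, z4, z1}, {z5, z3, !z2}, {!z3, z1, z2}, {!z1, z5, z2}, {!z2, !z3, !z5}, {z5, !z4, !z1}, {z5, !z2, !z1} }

z1 ↦ false; z2 ↦ false; z3 ↦ false; z4 ↦ true; z5 ↦ false

Case z3 = false:
Case z4 = true:
From the singleton clause (!z1), z1 = false.
Case z2 = false:
No clause remains; z5 is free.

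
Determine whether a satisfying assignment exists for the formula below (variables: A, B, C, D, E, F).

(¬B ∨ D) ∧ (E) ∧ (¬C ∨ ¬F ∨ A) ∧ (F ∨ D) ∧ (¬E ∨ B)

(E) alone gives E = True.
(B) alone gives B = True.
(D) alone gives D = True.
Case C = True:
Case F = False:
All clauses hold; A can take either value.
A satisfying assignment: A=True; B=True; C=True; D=True; E=True; F=False.

Satisfiable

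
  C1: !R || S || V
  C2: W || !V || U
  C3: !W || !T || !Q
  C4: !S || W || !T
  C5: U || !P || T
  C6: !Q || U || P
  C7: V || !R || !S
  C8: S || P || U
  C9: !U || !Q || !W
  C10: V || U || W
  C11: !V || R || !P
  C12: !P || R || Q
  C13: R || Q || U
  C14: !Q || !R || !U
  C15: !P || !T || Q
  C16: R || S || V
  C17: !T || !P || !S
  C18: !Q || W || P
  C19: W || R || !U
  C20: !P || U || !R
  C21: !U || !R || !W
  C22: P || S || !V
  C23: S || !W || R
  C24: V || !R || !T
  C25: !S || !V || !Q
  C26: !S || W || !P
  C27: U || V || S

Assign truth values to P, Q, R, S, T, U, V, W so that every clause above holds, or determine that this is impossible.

P: false,  Q: false,  R: true,  S: true,  T: false,  U: true,  V: true,  W: false

Suppose R = true.
Suppose S = true.
Unit clause (V) forces V = true.
Unit clause (!Q) forces Q = false.
Suppose W = false.
Unit clause (U) forces U = true.
Unit clause (!T) forces T = false.
Unit clause (!P) forces P = false.
All clauses are satisfied.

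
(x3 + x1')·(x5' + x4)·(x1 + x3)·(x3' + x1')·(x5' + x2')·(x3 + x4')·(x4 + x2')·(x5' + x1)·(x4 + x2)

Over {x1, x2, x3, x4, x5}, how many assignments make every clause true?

There are 2^5 = 32 truth assignments over (x1, x2, x3, x4, x5).
Split on x2. With x2 = 1, the clauses containing x2 are satisfied and x2' drops from the rest; 1 of the 2^4 = 16 assignments to the other variables satisfy what remains.
With x2 = 0, by the same count on the reduced clause set, 1 assignment works.
(One model: x1=F, x2=F, x3=T, x4=T, x5=F.)
Total: 1 + 1 = 2.

2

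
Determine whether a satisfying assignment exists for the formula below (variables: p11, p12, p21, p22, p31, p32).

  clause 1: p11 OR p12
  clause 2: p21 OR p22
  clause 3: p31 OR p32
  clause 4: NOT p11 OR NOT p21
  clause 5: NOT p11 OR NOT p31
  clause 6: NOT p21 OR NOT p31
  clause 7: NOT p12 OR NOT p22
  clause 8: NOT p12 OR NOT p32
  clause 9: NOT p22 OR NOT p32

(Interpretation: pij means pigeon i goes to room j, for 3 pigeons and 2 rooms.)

No, unsatisfiable

Case p11 = true:
(NOT p21) alone gives p21 = false.
(p22) alone gives p22 = true.
(NOT p31) alone gives p31 = false.
(p32) alone gives p32 = true.
That conflicts with the unit clause (NOT p32).
So p11 must be the other value — set p11 = false.
(p12) alone gives p12 = true.
(NOT p22) alone gives p22 = false.
(p21) alone gives p21 = true.
(NOT p31) alone gives p31 = false.
(p32) alone gives p32 = true.
That conflicts with the unit clause (NOT p32).
Neither p11 = true nor p11 = false works.
No assignment satisfies every clause.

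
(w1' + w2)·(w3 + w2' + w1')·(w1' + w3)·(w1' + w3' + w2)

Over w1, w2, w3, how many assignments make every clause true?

There are 2^3 = 8 truth assignments over (w1, w2, w3).
Check each against the 4 clauses (columns in the order w1, w2, w3):
  F F F  ✓ satisfies all
  F F T  ✓ satisfies all
  F T F  ✓ satisfies all
  F T T  ✓ satisfies all
  T F F  ✗ fails (w1' + w2)
  T F T  ✗ fails (w1' + w2)
  T T F  ✗ fails (w3 + w2' + w1')
  T T T  ✓ satisfies all
5 of the 8 rows are models.

5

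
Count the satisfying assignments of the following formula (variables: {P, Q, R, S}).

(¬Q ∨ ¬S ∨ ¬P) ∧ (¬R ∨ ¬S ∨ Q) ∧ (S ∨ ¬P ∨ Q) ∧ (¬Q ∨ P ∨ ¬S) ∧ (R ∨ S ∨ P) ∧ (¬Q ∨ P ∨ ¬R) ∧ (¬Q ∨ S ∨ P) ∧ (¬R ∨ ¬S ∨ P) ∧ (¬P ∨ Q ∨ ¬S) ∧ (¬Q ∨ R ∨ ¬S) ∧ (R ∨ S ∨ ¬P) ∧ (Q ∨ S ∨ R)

There are 2^4 = 16 truth assignments over (P, Q, R, S).
Check each against the 12 clauses (columns in the order P, Q, R, S):
  F F F F  ✗ fails (R ∨ S ∨ P)
  F F F T  ✓ satisfies all
  F F T F  ✓ satisfies all
  F F T T  ✗ fails (¬R ∨ ¬S ∨ Q)
  F T F F  ✗ fails (R ∨ S ∨ P)
  F T F T  ✗ fails (¬Q ∨ P ∨ ¬S)
  F T T F  ✗ fails (¬Q ∨ P ∨ ¬R)
  F T T T  ✗ fails (¬Q ∨ P ∨ ¬S)
  T F F F  ✗ fails (S ∨ ¬P ∨ Q)
  T F F T  ✗ fails (¬P ∨ Q ∨ ¬S)
  T F T F  ✗ fails (S ∨ ¬P ∨ Q)
  T F T T  ✗ fails (¬R ∨ ¬S ∨ Q)
  T T F F  ✗ fails (R ∨ S ∨ ¬P)
  T T F T  ✗ fails (¬Q ∨ ¬S ∨ ¬P)
  T T T F  ✓ satisfies all
  T T T T  ✗ fails (¬Q ∨ ¬S ∨ ¬P)
3 of the 16 rows are models.

3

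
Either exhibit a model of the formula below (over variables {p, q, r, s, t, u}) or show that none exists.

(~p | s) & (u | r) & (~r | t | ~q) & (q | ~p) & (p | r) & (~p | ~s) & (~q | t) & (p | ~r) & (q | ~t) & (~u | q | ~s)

UNSATISFIABLE

Case p = 0:
(r) alone gives r = 1.
That conflicts with the unit clause (~r).
Undo p and try p = 1.
(s) alone gives s = 1.
That conflicts with the unit clause (~s).
Neither p = 1 nor p = 0 works.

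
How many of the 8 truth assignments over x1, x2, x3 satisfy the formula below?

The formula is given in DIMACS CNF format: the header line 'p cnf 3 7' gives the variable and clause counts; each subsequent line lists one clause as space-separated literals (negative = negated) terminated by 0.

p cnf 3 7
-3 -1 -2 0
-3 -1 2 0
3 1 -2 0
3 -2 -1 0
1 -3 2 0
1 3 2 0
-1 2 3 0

1

There are 2^3 = 8 truth assignments over (x1, x2, x3).
Check each against the 7 clauses (columns in the order x1, x2, x3):
  F F F  ✗ fails (x1 ∨ x3 ∨ x2)
  F F T  ✗ fails (x1 ∨ ¬x3 ∨ x2)
  F T F  ✗ fails (x3 ∨ x1 ∨ ¬x2)
  F T T  ✓ satisfies all
  T F F  ✗ fails (¬x1 ∨ x2 ∨ x3)
  T F T  ✗ fails (¬x3 ∨ ¬x1 ∨ x2)
  T T F  ✗ fails (x3 ∨ ¬x2 ∨ ¬x1)
  T T T  ✗ fails (¬x3 ∨ ¬x1 ∨ ¬x2)
1 of the 8 rows is a model.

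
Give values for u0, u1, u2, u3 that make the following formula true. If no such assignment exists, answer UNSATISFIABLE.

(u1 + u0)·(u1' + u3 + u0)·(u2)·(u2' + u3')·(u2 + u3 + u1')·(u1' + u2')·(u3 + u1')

Unit clause (u2) forces u2 = 1.
Unit clause (u3') forces u3 = 0.
Unit clause (u1') forces u1 = 0.
Unit clause (u0) forces u0 = 1.
This assignment satisfies each clause.

u0=1; u1=0; u2=1; u3=0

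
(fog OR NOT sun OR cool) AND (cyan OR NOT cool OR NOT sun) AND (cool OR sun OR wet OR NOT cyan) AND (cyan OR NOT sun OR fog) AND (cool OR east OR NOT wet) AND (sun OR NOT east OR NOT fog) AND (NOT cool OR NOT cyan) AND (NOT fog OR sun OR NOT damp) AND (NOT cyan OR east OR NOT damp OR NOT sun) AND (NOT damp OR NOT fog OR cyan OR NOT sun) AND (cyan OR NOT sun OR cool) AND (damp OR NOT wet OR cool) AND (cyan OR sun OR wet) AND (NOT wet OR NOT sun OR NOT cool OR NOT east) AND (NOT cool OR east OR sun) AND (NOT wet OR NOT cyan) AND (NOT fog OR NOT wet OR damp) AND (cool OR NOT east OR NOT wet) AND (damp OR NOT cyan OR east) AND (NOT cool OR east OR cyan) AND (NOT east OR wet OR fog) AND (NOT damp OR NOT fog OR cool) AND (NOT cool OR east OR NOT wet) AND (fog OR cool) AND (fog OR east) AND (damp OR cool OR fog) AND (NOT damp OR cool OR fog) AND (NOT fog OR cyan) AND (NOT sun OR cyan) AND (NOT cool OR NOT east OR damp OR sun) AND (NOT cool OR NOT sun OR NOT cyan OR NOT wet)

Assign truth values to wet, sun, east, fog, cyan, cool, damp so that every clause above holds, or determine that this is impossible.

Branch on cool: set cool = true.
The clause (NOT cyan) is unit, so cyan = false.
The clause (NOT sun) is unit, so sun = false.
The clause (wet) is unit, so wet = true.
The clause (east) is unit, so east = true.
The clause (NOT fog) is unit, so fog = false.
The clause (damp) is unit, so damp = true.
This assignment satisfies each clause.

wet ↦ true, sun ↦ false, east ↦ true, fog ↦ false, cyan ↦ false, cool ↦ true, damp ↦ true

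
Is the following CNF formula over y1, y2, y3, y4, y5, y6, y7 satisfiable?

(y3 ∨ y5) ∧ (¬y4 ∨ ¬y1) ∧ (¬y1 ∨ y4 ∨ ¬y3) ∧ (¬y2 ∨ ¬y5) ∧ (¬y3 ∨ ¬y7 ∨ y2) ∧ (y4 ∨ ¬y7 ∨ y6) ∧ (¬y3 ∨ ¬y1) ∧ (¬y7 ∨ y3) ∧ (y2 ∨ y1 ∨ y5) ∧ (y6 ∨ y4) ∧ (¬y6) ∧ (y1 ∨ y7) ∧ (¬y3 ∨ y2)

Satisfiable

From the singleton clause (¬y6), y6 = False.
From the singleton clause (y4), y4 = True.
From the singleton clause (¬y1), y1 = False.
From the singleton clause (y7), y7 = True.
From the singleton clause (y3), y3 = True.
From the singleton clause (y2), y2 = True.
From the singleton clause (¬y5), y5 = False.
This assignment satisfies each clause.
A satisfying assignment: y1: False,  y2: True,  y3: True,  y4: True,  y5: False,  y6: False,  y7: True.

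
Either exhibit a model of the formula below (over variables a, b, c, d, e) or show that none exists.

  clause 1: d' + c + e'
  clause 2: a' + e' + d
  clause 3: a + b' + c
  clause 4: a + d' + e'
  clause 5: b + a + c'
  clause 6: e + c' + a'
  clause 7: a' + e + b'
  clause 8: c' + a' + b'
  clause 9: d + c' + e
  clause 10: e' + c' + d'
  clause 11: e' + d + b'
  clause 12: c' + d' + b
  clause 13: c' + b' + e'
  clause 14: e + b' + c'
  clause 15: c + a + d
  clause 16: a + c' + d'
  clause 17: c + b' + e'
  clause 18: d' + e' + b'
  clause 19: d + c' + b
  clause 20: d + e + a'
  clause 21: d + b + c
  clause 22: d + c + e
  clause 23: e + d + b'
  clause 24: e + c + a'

Suppose d = 1.
Suppose c = 0.
Unit clause (e') forces e = 0.
Unit clause (a') forces a = 0.
Unit clause (b') forces b = 0.
All clauses are satisfied.

a ↦ 0, b ↦ 0, c ↦ 0, d ↦ 1, e ↦ 0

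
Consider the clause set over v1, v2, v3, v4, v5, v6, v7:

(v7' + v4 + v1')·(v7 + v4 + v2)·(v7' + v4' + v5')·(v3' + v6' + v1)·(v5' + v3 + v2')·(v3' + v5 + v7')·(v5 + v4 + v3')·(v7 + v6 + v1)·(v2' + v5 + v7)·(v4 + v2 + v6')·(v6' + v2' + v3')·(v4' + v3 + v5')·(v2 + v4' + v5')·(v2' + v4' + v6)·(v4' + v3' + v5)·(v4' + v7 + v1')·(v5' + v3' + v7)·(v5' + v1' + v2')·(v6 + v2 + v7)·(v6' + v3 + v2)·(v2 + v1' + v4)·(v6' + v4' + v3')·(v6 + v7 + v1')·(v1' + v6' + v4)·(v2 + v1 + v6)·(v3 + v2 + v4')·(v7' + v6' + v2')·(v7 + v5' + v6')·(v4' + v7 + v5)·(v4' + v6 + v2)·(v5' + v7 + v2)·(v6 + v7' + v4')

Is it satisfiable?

Yes, satisfiable

Try v7 = 1.
Try v4 = 0.
From the singleton clause (v1'), v1 = 0.
Try v3 = 1.
From the singleton clause (v6'), v6 = 0.
From the singleton clause (v5), v5 = 1.
From the singleton clause (v2), v2 = 1.
This assignment satisfies each clause.
A satisfying assignment: v1 ↦ 0, v2 ↦ 1, v3 ↦ 1, v4 ↦ 0, v5 ↦ 1, v6 ↦ 0, v7 ↦ 1.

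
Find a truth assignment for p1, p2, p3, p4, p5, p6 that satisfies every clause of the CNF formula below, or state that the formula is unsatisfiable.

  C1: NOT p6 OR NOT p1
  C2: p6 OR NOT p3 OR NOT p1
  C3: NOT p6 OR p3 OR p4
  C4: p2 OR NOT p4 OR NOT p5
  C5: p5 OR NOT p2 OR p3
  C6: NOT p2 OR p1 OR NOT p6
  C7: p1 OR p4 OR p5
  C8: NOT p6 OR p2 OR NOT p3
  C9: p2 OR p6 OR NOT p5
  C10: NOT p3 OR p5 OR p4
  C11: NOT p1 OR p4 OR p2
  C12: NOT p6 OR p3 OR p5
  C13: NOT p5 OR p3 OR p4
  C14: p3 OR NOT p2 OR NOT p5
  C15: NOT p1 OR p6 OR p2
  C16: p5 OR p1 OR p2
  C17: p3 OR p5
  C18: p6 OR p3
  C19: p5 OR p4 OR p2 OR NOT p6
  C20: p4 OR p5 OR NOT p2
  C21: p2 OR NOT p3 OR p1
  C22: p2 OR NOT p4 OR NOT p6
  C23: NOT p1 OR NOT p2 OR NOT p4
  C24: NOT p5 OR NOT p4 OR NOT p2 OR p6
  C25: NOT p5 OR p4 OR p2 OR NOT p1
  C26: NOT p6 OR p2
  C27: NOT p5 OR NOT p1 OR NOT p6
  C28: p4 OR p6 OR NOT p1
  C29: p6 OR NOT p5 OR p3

Suppose p6 = false.
Unit clause (p3) forces p3 = true.
Unit clause (NOT p1) forces p1 = false.
Unit clause (p2) forces p2 = true.
Suppose p4 = true.
Unit clause (NOT p5) forces p5 = false.
Every clause now holds.

p1 ↦ false; p2 ↦ true; p3 ↦ true; p4 ↦ true; p5 ↦ false; p6 ↦ false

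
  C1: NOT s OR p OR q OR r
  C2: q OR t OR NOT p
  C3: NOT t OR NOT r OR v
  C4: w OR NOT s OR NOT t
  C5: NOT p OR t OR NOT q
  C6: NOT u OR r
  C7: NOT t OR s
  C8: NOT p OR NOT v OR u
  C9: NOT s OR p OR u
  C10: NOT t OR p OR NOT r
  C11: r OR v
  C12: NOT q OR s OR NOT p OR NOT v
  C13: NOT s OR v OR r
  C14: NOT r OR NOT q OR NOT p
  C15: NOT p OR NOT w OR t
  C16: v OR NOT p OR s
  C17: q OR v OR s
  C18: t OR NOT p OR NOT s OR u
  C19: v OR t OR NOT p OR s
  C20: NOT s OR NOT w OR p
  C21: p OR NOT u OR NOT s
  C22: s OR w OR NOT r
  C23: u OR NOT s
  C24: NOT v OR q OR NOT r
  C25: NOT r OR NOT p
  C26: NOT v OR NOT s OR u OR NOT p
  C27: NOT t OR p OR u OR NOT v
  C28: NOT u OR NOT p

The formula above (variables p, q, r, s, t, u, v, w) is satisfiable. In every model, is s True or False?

False

Suppose s = true.
The clause (u) is unit, so u = true.
The clause (r) is unit, so r = true.
The clause (p) is unit, so p = true.
But (NOT p) is also a unit clause — contradiction.
So every satisfying assignment has s = False.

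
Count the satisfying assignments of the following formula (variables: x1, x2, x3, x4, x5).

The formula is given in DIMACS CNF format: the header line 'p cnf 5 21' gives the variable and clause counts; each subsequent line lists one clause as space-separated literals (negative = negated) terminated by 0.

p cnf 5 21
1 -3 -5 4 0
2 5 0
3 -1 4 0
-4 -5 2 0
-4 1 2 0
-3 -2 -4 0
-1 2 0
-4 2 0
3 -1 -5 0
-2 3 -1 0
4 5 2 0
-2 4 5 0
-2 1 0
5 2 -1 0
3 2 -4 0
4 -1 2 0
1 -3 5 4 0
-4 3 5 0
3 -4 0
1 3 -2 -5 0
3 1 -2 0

2

There are 2^5 = 32 truth assignments over (x1, x2, x3, x4, x5).
Split on x2. With x2 = True, the clauses containing x2 are satisfied and ¬x2 drops from the rest; 1 of the 2^4 = 16 assignments to the other variables satisfy what remains.
With x2 = False, by the same count on the reduced clause set, 1 assignment works.
(One model: x1=F, x2=F, x3=F, x4=F, x5=T.)
Total: 1 + 1 = 2.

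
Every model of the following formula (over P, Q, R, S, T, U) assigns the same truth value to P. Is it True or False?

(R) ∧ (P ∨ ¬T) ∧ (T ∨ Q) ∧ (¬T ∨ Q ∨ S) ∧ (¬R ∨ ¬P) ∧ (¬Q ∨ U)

False

Suppose P = True.
Unit clause (R) forces R = True.
But (¬R) is also a unit clause — contradiction.
So every satisfying assignment has P = False.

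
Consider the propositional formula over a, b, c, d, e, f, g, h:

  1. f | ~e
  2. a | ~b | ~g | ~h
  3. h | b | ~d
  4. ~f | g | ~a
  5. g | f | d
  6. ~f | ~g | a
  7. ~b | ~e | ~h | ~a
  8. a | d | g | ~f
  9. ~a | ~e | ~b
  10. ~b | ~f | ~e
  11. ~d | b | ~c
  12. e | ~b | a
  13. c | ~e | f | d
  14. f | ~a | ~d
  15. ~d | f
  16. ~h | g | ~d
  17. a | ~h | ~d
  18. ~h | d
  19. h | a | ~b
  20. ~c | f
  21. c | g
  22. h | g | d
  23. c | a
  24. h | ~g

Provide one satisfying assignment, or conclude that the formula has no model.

a: 1,  b: 0,  c: 0,  d: 1,  e: 1,  f: 1,  g: 1,  h: 1

Case f = 1:
Case g = 1:
Unit clause (a) forces a = 1.
Unit clause (h) forces h = 1.
Unit clause (d) forces d = 1.
Case b = 0:
Unit clause (~c) forces c = 0.
All clauses hold; e can take either value.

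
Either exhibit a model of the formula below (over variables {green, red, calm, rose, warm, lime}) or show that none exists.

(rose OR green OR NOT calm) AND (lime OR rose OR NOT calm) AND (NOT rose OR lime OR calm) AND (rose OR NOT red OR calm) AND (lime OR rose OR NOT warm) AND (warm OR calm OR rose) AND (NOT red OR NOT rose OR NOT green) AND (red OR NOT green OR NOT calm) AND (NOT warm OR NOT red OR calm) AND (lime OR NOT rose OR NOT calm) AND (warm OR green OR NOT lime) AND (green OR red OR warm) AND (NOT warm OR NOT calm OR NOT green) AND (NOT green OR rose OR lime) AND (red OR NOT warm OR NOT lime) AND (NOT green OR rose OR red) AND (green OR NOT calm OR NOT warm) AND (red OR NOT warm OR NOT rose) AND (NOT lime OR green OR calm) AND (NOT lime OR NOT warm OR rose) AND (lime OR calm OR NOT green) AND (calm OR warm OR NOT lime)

Suppose rose = false.
Suppose green = true.
From the singleton clause (lime), lime = true.
From the singleton clause (red), red = true.
From the singleton clause (calm), calm = true.
From the singleton clause (NOT warm), warm = false.
This assignment satisfies each clause.

green=true,  red=true,  calm=true,  rose=false,  warm=false,  lime=true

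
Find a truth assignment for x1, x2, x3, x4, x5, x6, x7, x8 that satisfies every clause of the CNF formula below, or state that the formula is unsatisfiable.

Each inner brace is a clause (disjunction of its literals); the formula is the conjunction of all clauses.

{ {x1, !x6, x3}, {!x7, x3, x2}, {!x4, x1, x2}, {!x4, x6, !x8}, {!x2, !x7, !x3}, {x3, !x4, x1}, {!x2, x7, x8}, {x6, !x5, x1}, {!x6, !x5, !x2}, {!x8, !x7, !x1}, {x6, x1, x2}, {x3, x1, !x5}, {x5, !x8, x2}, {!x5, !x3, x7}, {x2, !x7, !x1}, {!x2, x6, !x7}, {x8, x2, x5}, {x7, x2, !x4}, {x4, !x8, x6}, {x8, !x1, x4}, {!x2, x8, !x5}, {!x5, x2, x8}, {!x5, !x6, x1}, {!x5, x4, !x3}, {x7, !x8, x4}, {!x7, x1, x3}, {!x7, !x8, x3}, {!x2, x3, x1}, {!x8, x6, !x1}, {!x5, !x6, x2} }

Suppose x1 = false.
Suppose x6 = true.
From the singleton clause (x3), x3 = true.
From the singleton clause (!x5), x5 = false.
Suppose x4 = true.
From the singleton clause (x2), x2 = true.
From the singleton clause (!x7), x7 = false.
From the singleton clause (x8), x8 = true.
Every clause now holds.

x1 ↦ false, x2 ↦ true, x3 ↦ true, x4 ↦ true, x5 ↦ false, x6 ↦ true, x7 ↦ false, x8 ↦ true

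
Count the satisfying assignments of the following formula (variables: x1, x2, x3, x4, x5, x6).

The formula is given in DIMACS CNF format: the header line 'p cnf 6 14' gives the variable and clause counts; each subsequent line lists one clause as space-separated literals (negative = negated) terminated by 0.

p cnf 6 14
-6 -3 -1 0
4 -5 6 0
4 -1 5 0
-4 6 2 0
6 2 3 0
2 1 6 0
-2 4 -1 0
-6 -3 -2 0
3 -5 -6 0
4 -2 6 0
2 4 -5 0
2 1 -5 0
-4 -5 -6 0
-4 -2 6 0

8

There are 2^6 = 64 truth assignments over (x1, x2, x3, x4, x5, x6).
Split on x3. With x3 = True, the clauses containing x3 are satisfied and ¬x3 drops from the rest; 2 of the 2^5 = 32 assignments to the other variables satisfy what remains.
With x3 = False, by the same count on the reduced clause set, 6 assignments work.
Total: 2 + 6 = 8.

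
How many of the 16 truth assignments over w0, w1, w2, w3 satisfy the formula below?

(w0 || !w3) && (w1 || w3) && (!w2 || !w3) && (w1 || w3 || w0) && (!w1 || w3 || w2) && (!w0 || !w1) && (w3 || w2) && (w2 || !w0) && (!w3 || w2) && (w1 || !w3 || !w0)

1

There are 2^4 = 16 truth assignments over (w0, w1, w2, w3).
Check each against the 10 clauses (columns in the order w0, w1, w2, w3):
  F F F F  ✗ fails (w1 || w3)
  F F F T  ✗ fails (w0 || !w3)
  F F T F  ✗ fails (w1 || w3)
  F F T T  ✗ fails (w0 || !w3)
  F T F F  ✗ fails (!w1 || w3 || w2)
  F T F T  ✗ fails (w0 || !w3)
  F T T F  ✓ satisfies all
  F T T T  ✗ fails (w0 || !w3)
  T F F F  ✗ fails (w1 || w3)
  T F F T  ✗ fails (w2 || !w0)
  T F T F  ✗ fails (w1 || w3)
  T F T T  ✗ fails (!w2 || !w3)
  T T F F  ✗ fails (!w1 || w3 || w2)
  T T F T  ✗ fails (!w0 || !w1)
  T T T F  ✗ fails (!w0 || !w1)
  T T T T  ✗ fails (!w2 || !w3)
1 of the 16 rows is a model.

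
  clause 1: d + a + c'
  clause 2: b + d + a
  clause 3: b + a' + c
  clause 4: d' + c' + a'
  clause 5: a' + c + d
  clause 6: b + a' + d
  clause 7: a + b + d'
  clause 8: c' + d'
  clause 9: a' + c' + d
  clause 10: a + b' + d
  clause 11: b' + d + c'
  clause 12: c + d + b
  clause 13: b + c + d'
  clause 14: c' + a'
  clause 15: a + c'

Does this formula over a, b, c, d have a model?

Yes

Suppose c = 0.
Suppose b = 1.
Suppose a = 0.
Unit clause (d) forces d = 1.
This assignment satisfies each clause.
A satisfying assignment: a ↦ 0, b ↦ 1, c ↦ 0, d ↦ 1.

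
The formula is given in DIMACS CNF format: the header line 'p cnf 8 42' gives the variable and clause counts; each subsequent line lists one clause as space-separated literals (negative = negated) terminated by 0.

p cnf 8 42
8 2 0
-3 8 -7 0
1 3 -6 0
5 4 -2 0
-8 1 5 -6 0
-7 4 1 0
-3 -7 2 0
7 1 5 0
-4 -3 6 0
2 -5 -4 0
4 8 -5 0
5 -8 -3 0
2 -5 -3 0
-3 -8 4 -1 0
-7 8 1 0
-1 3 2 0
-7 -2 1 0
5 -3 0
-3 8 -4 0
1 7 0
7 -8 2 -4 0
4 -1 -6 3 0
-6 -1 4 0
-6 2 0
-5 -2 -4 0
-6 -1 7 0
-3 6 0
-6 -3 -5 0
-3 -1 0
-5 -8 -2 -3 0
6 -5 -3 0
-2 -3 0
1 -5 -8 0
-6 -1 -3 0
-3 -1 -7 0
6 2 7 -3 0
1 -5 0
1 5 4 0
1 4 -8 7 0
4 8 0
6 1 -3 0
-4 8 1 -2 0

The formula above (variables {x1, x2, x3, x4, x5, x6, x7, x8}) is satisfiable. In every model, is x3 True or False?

Suppose x3 = True.
From the singleton clause (x5), x5 = True.
From the singleton clause (x2), x2 = True.
That conflicts with the unit clause (¬x2).
So every satisfying assignment has x3 = False.

False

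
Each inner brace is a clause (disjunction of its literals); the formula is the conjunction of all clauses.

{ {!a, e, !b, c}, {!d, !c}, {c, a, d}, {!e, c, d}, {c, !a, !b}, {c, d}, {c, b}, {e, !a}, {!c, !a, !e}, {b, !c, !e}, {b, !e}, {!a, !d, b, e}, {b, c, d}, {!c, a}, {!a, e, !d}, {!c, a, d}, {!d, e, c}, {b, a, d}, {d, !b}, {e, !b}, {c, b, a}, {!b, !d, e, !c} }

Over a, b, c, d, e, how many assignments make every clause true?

1

There are 2^5 = 32 truth assignments over (a, b, c, d, e).
Split on e. With e = true, the clauses containing e are satisfied and !e drops from the rest; 1 of the 2^4 = 16 assignments to the other variables satisfy what remains.
With e = false, by the same count on the reduced clause set, 0 assignments work.
(One model: a=F, b=T, c=F, d=T, e=T.)
Total: 1 + 0 = 1.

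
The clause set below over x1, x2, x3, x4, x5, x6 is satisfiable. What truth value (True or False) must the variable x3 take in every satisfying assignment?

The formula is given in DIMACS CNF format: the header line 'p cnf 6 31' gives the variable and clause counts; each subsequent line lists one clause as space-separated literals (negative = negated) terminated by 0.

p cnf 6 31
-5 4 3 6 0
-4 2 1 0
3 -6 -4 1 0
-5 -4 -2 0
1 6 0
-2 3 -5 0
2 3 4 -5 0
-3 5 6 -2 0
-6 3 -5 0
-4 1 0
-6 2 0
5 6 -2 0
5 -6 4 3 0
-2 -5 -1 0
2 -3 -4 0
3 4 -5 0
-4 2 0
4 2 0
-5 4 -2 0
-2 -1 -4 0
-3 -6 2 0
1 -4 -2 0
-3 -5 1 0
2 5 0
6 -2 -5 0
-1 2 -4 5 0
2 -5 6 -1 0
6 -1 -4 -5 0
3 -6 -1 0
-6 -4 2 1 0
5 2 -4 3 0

Suppose x3 = False.
Try x1 = True.
From the singleton clause (¬x6), x6 = False.
Try x5 = False.
From the singleton clause (¬x2), x2 = False.
But (x2) is also a unit clause — contradiction.
Undo x5 and try x5 = True.
From the singleton clause (x4), x4 = True.
But (¬x4) is also a unit clause — contradiction.
Either choice for x5 ends in contradiction.
Undo x1 and try x1 = False.
From the singleton clause (x6), x6 = True.
From the singleton clause (¬x4), x4 = False.
From the singleton clause (¬x5), x5 = False.
But (x5) is also a unit clause — contradiction.
Either choice for x1 ends in contradiction.
So every satisfying assignment has x3 = True.

True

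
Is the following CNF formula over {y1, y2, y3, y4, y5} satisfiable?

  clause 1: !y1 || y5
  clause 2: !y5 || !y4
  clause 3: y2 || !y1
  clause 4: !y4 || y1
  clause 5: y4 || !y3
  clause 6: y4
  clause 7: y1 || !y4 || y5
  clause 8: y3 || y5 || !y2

No, unsatisfiable

(y4) alone gives y4 = true.
(!y5) alone gives y5 = false.
(!y1) alone gives y1 = false.
Now (y1) is unsatisfied and unit — conflict.
No assignment satisfies every clause.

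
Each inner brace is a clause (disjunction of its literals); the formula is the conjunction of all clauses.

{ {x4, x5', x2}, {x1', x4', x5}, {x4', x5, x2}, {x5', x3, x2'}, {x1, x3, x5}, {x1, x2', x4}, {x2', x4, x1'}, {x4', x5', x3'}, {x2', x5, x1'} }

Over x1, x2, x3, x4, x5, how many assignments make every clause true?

There are 2^5 = 32 truth assignments over (x1, x2, x3, x4, x5).
Split on x4. With x4 = 1, the clauses containing x4 are satisfied and x4' drops from the rest; 3 of the 2^4 = 16 assignments to the other variables satisfy what remains.
With x4 = 0, by the same count on the reduced clause set, 3 assignments work.
(One model: x1=F, x2=F, x3=F, x4=T, x5=T.)
Total: 3 + 3 = 6.

6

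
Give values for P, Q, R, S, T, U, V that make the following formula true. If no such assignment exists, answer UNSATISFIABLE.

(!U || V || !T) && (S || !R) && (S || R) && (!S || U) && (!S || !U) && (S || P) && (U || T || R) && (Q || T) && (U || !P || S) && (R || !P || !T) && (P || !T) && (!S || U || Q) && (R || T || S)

Suppose S = true.
From the singleton clause (U), U = true.
That conflicts with the unit clause (!U).
So S must be the other value — set S = false.
From the singleton clause (!R), R = false.
That conflicts with the unit clause (R).
Neither S = true nor S = false works.

UNSATISFIABLE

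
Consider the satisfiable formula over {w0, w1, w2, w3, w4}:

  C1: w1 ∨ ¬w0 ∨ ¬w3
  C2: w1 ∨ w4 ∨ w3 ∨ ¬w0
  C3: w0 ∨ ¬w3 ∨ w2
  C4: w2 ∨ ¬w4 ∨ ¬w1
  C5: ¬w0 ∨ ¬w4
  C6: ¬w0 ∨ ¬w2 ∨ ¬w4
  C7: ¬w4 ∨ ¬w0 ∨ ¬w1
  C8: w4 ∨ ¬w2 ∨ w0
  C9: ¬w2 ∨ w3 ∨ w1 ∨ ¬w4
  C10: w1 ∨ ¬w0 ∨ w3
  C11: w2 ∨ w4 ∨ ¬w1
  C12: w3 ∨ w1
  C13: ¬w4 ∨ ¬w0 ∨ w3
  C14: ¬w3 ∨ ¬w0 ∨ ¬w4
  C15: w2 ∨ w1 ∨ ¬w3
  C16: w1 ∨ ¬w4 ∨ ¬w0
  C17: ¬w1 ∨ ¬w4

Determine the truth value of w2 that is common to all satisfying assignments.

True

Suppose w2 = False.
Case w0 = True:
Unit clause (¬w4) forces w4 = False.
Unit clause (¬w1) forces w1 = False.
Unit clause (¬w3) forces w3 = False.
But (w3) is also a unit clause — contradiction.
So w0 must be the other value — set w0 = False.
Unit clause (¬w3) forces w3 = False.
Unit clause (w1) forces w1 = True.
Unit clause (¬w4) forces w4 = False.
But (w4) is also a unit clause — contradiction.
Both values of w0 lead to a conflict.
So every satisfying assignment has w2 = True.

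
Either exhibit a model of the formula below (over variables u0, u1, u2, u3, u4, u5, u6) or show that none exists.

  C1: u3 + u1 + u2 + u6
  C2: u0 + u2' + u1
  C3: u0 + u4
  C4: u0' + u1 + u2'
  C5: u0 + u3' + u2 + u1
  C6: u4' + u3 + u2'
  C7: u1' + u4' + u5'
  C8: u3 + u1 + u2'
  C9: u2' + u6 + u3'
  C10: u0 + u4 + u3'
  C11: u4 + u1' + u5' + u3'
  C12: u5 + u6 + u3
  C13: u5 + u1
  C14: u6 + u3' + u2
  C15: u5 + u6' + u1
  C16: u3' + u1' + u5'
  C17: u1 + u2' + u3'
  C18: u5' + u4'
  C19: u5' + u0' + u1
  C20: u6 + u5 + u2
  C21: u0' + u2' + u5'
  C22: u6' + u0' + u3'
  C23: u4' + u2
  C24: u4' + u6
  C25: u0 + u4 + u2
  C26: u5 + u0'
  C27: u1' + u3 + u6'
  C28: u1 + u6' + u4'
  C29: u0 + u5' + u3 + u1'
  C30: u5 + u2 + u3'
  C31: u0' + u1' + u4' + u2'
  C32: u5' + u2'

u0=0; u1=1; u2=1; u3=1; u4=1; u5=0; u6=1

Try u0 = 0.
(u4) alone gives u4 = 1.
(u5') alone gives u5 = 0.
(u1) alone gives u1 = 1.
(u2) alone gives u2 = 1.
(u3) alone gives u3 = 1.
(u6) alone gives u6 = 1.
All clauses are satisfied.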